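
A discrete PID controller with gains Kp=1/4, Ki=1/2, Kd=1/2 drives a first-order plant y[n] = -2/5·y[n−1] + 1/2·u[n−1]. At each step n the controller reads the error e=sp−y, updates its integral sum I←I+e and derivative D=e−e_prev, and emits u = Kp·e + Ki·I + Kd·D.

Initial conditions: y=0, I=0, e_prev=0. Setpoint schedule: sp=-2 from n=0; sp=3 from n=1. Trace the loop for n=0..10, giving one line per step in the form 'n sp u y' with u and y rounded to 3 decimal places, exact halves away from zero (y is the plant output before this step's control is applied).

(exact arithmetic carried between steps; '≈' marks a value shown rounded to 6 d.p. or computed from one; I and e_prev carry over from the previous line; the table rounds u and y to 3 d.p., halves away from zero)
n=0: y=0, sp=-2, e=sp−y=-2; I=-2, D=e−e_prev=-2; u=1/4·(-2)+1/2·(-2)+1/2·(-2)=-2.5; next y=-2/5·0+1/2·(-2.5)=-1.25
n=1: y=-1.25, sp=3, e=sp−y=4.25; I=2.25, D=e−e_prev=6.25; u=1/4·4.25+1/2·2.25+1/2·6.25=5.3125; next y=-2/5·(-1.25)+1/2·5.3125=3.15625
n=2: y=3.15625, sp=3, e=sp−y=-0.15625; I=2.09375, D=e−e_prev=-4.40625; u=1/4·(-0.15625)+1/2·2.09375+1/2·(-4.40625)≈-1.195313; next y=-2/5·3.15625+1/2·(-1.195313)≈-1.860156
n=3: y≈-1.860156, sp=3, e=sp−y≈4.860156; I≈6.953906, D=e−e_prev≈5.016406; u=1/4·4.860156+1/2·6.953906+1/2·5.016406≈7.200195; next y=-2/5·(-1.860156)+1/2·7.200195≈4.344160
n=4: y≈4.344160, sp=3, e=sp−y≈-1.344160; I≈5.609746, D=e−e_prev≈-6.204316; u=1/4·(-1.344160)+1/2·5.609746+1/2·(-6.204316)≈-0.633325; next y=-2/5·4.344160+1/2·(-0.633325)≈-2.054327
n=5: y≈-2.054327, sp=3, e=sp−y≈5.054327; I≈10.664073, D=e−e_prev≈6.398487; u=1/4·5.054327+1/2·10.664073+1/2·6.398487≈9.794861; next y=-2/5·(-2.054327)+1/2·9.794861≈5.719161
n=6: y≈5.719161, sp=3, e=sp−y≈-2.719161; I≈7.944911, D=e−e_prev≈-7.773488; u=1/4·(-2.719161)+1/2·7.944911+1/2·(-7.773488)≈-0.594079; next y=-2/5·5.719161+1/2·(-0.594079)≈-2.584704
n=7: y≈-2.584704, sp=3, e=sp−y≈5.584704; I≈13.529615, D=e−e_prev≈8.303865; u=1/4·5.584704+1/2·13.529615+1/2·8.303865≈12.312916; next y=-2/5·(-2.584704)+1/2·12.312916≈7.190340
n=8: y≈7.190340, sp=3, e=sp−y≈-4.190340; I≈9.339276, D=e−e_prev≈-9.775044; u=1/4·(-4.190340)+1/2·9.339276+1/2·(-9.775044)≈-1.265469; next y=-2/5·7.190340+1/2·(-1.265469)≈-3.508870
n=9: y≈-3.508870, sp=3, e=sp−y≈6.508870; I≈15.848146, D=e−e_prev≈10.699210; u=1/4·6.508870+1/2·15.848146+1/2·10.699210≈14.900896; next y=-2/5·(-3.508870)+1/2·14.900896≈8.853996
n=10: y≈8.853996, sp=3, e=sp−y≈-5.853996; I≈9.994150, D=e−e_prev≈-12.362866; u=1/4·(-5.853996)+1/2·9.994150+1/2·(-12.362866)≈-2.647857; next y=-2/5·8.853996+1/2·(-2.647857)≈-4.865527

0 -2 -2.500 0.000
1 3 5.313 -1.250
2 3 -1.195 3.156
3 3 7.200 -1.860
4 3 -0.633 4.344
5 3 9.795 -2.054
6 3 -0.594 5.719
7 3 12.313 -2.585
8 3 -1.265 7.190
9 3 14.901 -3.509
10 3 -2.648 8.854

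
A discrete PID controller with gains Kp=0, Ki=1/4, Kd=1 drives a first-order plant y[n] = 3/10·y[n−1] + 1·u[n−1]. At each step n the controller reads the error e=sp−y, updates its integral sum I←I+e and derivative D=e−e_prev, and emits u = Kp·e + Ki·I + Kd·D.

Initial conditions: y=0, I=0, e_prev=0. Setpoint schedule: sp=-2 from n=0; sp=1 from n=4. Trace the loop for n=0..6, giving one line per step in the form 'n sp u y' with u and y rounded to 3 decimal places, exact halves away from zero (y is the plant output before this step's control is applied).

0 -2 -2.500 0.000
1 -2 2.125 -2.500
2 -2 -5.094 1.375
3 -2 5.508 -4.681
4 1 -7.109 4.103
5 1 10.377 -5.878
6 1 -15.999 8.613

(exact arithmetic carried between steps; '≈' marks a value shown rounded to 6 d.p. or computed from one; I and e_prev carry over from the previous line; the table rounds u and y to 3 d.p., halves away from zero)
n=0: y=0, sp=-2, e=sp−y=-2; I=-2, D=e−e_prev=-2; u=0·(-2)+1/4·(-2)+1·(-2)=-2.5; next y=3/10·0+1·(-2.5)=-2.5
n=1: y=-2.5, sp=-2, e=sp−y=0.5; I=-1.5, D=e−e_prev=2.5; u=0·0.5+1/4·(-1.5)+1·2.5=2.125; next y=3/10·(-2.5)+1·2.125=1.375
n=2: y=1.375, sp=-2, e=sp−y=-3.375; I=-4.875, D=e−e_prev=-3.875; u=0·(-3.375)+1/4·(-4.875)+1·(-3.875)=-5.09375; next y=3/10·1.375+1·(-5.09375)=-4.68125
n=3: y=-4.68125, sp=-2, e=sp−y=2.68125; I=-2.19375, D=e−e_prev=6.05625; u=0·2.68125+1/4·(-2.19375)+1·6.05625≈5.507813; next y=3/10·(-4.68125)+1·5.507813≈4.103438
n=4: y≈4.103438, sp=1, e=sp−y≈-3.103438; I≈-5.297188, D=e−e_prev≈-5.784688; u=0·(-3.103438)+1/4·(-5.297188)+1·(-5.784688)≈-7.108984; next y=3/10·4.103438+1·(-7.108984)≈-5.877953
n=5: y≈-5.877953, sp=1, e=sp−y≈6.877953; I≈1.580766, D=e−e_prev≈9.981391; u=0·6.877953+1/4·1.580766+1·9.981391≈10.376582; next y=3/10·(-5.877953)+1·10.376582≈8.613196
n=6: y≈8.613196, sp=1, e=sp−y≈-7.613196; I≈-6.032430, D=e−e_prev≈-14.491149; u=0·(-7.613196)+1/4·(-6.032430)+1·(-14.491149)≈-15.999257; next y=3/10·8.613196+1·(-15.999257)≈-13.415298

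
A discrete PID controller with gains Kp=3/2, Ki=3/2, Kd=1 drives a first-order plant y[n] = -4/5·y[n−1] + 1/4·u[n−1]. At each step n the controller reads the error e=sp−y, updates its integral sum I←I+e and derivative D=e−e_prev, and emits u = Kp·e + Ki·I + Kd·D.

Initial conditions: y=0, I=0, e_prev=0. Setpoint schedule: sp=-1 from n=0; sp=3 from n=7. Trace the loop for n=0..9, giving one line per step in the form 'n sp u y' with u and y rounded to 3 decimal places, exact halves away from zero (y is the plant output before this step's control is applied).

0 -1 -4.000 0.000
1 -1 -0.500 -1.000
2 -1 -8.200 0.675
3 -1 4.023 -2.590
4 -1 -19.528 3.078
5 -1 21.710 -7.344
6 -1 -53.783 11.303
7 3 97.573 -22.488
8 3 -161.473 42.384
9 3 310.958 -74.275

(exact arithmetic carried between steps; '≈' marks a value shown rounded to 6 d.p. or computed from one; I and e_prev carry over from the previous line; the table rounds u and y to 3 d.p., halves away from zero)
n=0: y=0, sp=-1, e=sp−y=-1; I=-1, D=e−e_prev=-1; u=3/2·(-1)+3/2·(-1)+1·(-1)=-4; next y=-4/5·0+1/4·(-4)=-1
n=1: y=-1, sp=-1, e=sp−y=0; I=-1, D=e−e_prev=1; u=3/2·0+3/2·(-1)+1·1=-0.5; next y=-4/5·(-1)+1/4·(-0.5)=0.675
n=2: y=0.675, sp=-1, e=sp−y=-1.675; I=-2.675, D=e−e_prev=-1.675; u=3/2·(-1.675)+3/2·(-2.675)+1·(-1.675)=-8.2; next y=-4/5·0.675+1/4·(-8.2)=-2.59
n=3: y=-2.59, sp=-1, e=sp−y=1.59; I=-1.085, D=e−e_prev=3.265; u=3/2·1.59+3/2·(-1.085)+1·3.265=4.0225; next y=-4/5·(-2.59)+1/4·4.0225=3.077625
n=4: y=3.077625, sp=-1, e=sp−y=-4.077625; I=-5.162625, D=e−e_prev=-5.667625; u=3/2·(-4.077625)+3/2·(-5.162625)+1·(-5.667625)=-19.528; next y=-4/5·3.077625+1/4·(-19.528)=-7.3441
n=5: y=-7.3441, sp=-1, e=sp−y=6.3441; I=1.181475, D=e−e_prev=10.421725; u=3/2·6.3441+3/2·1.181475+1·10.421725≈21.710088; next y=-4/5·(-7.3441)+1/4·21.710088≈11.302802
n=6: y≈11.302802, sp=-1, e=sp−y≈-12.302802; I≈-11.121327, D=e−e_prev≈-18.646902; u=3/2·(-12.302802)+3/2·(-11.121327)+1·(-18.646902)≈-53.783095; next y=-4/5·11.302802+1/4·(-53.783095)≈-22.488015
n=7: y≈-22.488015, sp=3, e=sp−y≈25.488015; I≈14.366688, D=e−e_prev≈37.790817; u=3/2·25.488015+3/2·14.366688+1·37.790817≈97.572873; next y=-4/5·(-22.488015)+1/4·97.572873≈42.383630
n=8: y≈42.383630, sp=3, e=sp−y≈-39.383630; I≈-25.016942, D=e−e_prev≈-64.871646; u=3/2·(-39.383630)+3/2·(-25.016942)+1·(-64.871646)≈-161.472504; next y=-4/5·42.383630+1/4·(-161.472504)≈-74.275030
n=9: y≈-74.275030, sp=3, e=sp−y≈77.275030; I≈52.258088, D=e−e_prev≈116.658661; u=3/2·77.275030+3/2·52.258088+1·116.658661≈310.958339; next y=-4/5·(-74.275030)+1/4·310.958339≈137.159609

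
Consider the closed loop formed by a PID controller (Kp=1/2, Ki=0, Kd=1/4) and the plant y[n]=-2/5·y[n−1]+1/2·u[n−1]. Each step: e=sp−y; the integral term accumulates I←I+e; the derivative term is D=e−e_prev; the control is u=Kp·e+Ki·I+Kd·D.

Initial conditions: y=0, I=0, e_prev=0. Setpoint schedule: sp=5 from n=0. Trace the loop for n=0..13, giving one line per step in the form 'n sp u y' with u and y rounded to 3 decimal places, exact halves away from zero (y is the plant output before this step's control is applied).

(exact arithmetic carried between steps; '≈' marks a value shown rounded to 6 d.p. or computed from one; I and e_prev carry over from the previous line; the table rounds u and y to 3 d.p., halves away from zero)
n=0: y=0, sp=5, e=sp−y=5; I=5, D=e−e_prev=5; u=1/2·5+0·5+1/4·5=3.75; next y=-2/5·0+1/2·3.75=1.875
n=1: y=1.875, sp=5, e=sp−y=3.125; I=8.125, D=e−e_prev=-1.875; u=1/2·3.125+0·8.125+1/4·(-1.875)=1.09375; next y=-2/5·1.875+1/2·1.09375=-0.203125
n=2: y=-0.203125, sp=5, e=sp−y=5.203125; I=13.328125, D=e−e_prev=2.078125; u=1/2·5.203125+0·13.328125+1/4·2.078125≈3.121094; next y=-2/5·(-0.203125)+1/2·3.121094≈1.641797
n=3: y≈1.641797, sp=5, e=sp−y≈3.358203; I≈16.686328, D=e−e_prev≈-1.844922; u=1/2·3.358203+0·16.686328+1/4·(-1.844922)≈1.217871; next y=-2/5·1.641797+1/2·1.217871≈-0.047783
n=4: y≈-0.047783, sp=5, e=sp−y≈5.047783; I≈21.734111, D=e−e_prev≈1.689580; u=1/2·5.047783+0·21.734111+1/4·1.689580≈2.946287; next y=-2/5·(-0.047783)+1/2·2.946287≈1.492257
n=5: y≈1.492257, sp=5, e=sp−y≈3.507743; I≈25.241855, D=e−e_prev≈-1.540040; u=1/2·3.507743+0·25.241855+1/4·(-1.540040)≈1.368862; next y=-2/5·1.492257+1/2·1.368862≈0.087528
n=6: y≈0.087528, sp=5, e=sp−y≈4.912472; I≈30.154326, D=e−e_prev≈1.404728; u=1/2·4.912472+0·30.154326+1/4·1.404728≈2.807418; next y=-2/5·0.087528+1/2·2.807418≈1.368698
n=7: y≈1.368698, sp=5, e=sp−y≈3.631302; I≈33.785629, D=e−e_prev≈-1.281169; u=1/2·3.631302+0·33.785629+1/4·(-1.281169)≈1.495359; next y=-2/5·1.368698+1/2·1.495359≈0.200200
n=8: y≈0.200200, sp=5, e=sp−y≈4.799800; I≈38.585428, D=e−e_prev≈1.168497; u=1/2·4.799800+0·38.585428+1/4·1.168497≈2.692024; next y=-2/5·0.200200+1/2·2.692024≈1.265932
n=9: y≈1.265932, sp=5, e=sp−y≈3.734068; I≈42.319497, D=e−e_prev≈-1.065732; u=1/2·3.734068+0·42.319497+1/4·(-1.065732)≈1.600601; next y=-2/5·1.265932+1/2·1.600601≈0.293928
n=10: y≈0.293928, sp=5, e=sp−y≈4.706072; I≈47.025569, D=e−e_prev≈0.972004; u=1/2·4.706072+0·47.025569+1/4·0.972004≈2.596037; next y=-2/5·0.293928+1/2·2.596037≈1.180447
n=11: y≈1.180447, sp=5, e=sp−y≈3.819553; I≈50.845121, D=e−e_prev≈-0.886520; u=1/2·3.819553+0·50.845121+1/4·(-0.886520)≈1.688146; next y=-2/5·1.180447+1/2·1.688146≈0.371894
n=12: y≈0.371894, sp=5, e=sp−y≈4.628106; I≈55.473227, D=e−e_prev≈0.808553; u=1/2·4.628106+0·55.473227+1/4·0.808553≈2.516191; next y=-2/5·0.371894+1/2·2.516191≈1.109338
n=13: y≈1.109338, sp=5, e=sp−y≈3.890662; I≈59.363889, D=e−e_prev≈-0.737444; u=1/2·3.890662+0·59.363889+1/4·(-0.737444)≈1.760970; next y=-2/5·1.109338+1/2·1.760970≈0.436750

0 5 3.750 0.000
1 5 1.094 1.875
2 5 3.121 -0.203
3 5 1.218 1.642
4 5 2.946 -0.048
5 5 1.369 1.492
6 5 2.807 0.088
7 5 1.495 1.369
8 5 2.692 0.200
9 5 1.601 1.266
10 5 2.596 0.294
11 5 1.688 1.180
12 5 2.516 0.372
13 5 1.761 1.109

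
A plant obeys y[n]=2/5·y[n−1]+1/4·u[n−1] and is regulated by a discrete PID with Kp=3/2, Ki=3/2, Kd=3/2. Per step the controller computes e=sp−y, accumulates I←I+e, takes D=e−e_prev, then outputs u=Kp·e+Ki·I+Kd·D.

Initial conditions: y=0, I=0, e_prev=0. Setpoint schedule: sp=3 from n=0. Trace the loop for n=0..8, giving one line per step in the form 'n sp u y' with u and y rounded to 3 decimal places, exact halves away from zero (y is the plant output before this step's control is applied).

0 3 13.500 0.000
1 3 -1.688 3.375
2 3 13.823 0.928
3 3 0.216 3.827
4 3 13.414 1.585
5 3 1.361 3.987
6 3 12.719 1.935
7 3 2.154 3.954
8 3 12.003 2.120

(exact arithmetic carried between steps; '≈' marks a value shown rounded to 6 d.p. or computed from one; I and e_prev carry over from the previous line; the table rounds u and y to 3 d.p., halves away from zero)
n=0: y=0, sp=3, e=sp−y=3; I=3, D=e−e_prev=3; u=3/2·3+3/2·3+3/2·3=13.5; next y=2/5·0+1/4·13.5=3.375
n=1: y=3.375, sp=3, e=sp−y=-0.375; I=2.625, D=e−e_prev=-3.375; u=3/2·(-0.375)+3/2·2.625+3/2·(-3.375)=-1.6875; next y=2/5·3.375+1/4·(-1.6875)=0.928125
n=2: y=0.928125, sp=3, e=sp−y=2.071875; I=4.696875, D=e−e_prev=2.446875; u=3/2·2.071875+3/2·4.696875+3/2·2.446875≈13.823438; next y=2/5·0.928125+1/4·13.823438≈3.827109
n=3: y≈3.827109, sp=3, e=sp−y≈-0.827109; I≈3.869766, D=e−e_prev≈-2.898984; u=3/2·(-0.827109)+3/2·3.869766+3/2·(-2.898984)≈0.215508; next y=2/5·3.827109+1/4·0.215508≈1.584721
n=4: y≈1.584721, sp=3, e=sp−y≈1.415279; I≈5.285045, D=e−e_prev≈2.242389; u=3/2·1.415279+3/2·5.285045+3/2·2.242389≈13.414069; next y=2/5·1.584721+1/4·13.414069≈3.987406
n=5: y≈3.987406, sp=3, e=sp−y≈-0.987406; I≈4.297639, D=e−e_prev≈-2.402685; u=3/2·(-0.987406)+3/2·4.297639+3/2·(-2.402685)≈1.361323; next y=2/5·3.987406+1/4·1.361323≈1.935293
n=6: y≈1.935293, sp=3, e=sp−y≈1.064707; I≈5.362346, D=e−e_prev≈2.052113; u=3/2·1.064707+3/2·5.362346+3/2·2.052113≈12.718749; next y=2/5·1.935293+1/4·12.718749≈3.953804
n=7: y≈3.953804, sp=3, e=sp−y≈-0.953804; I≈4.408542, D=e−e_prev≈-2.018511; u=3/2·(-0.953804)+3/2·4.408542+3/2·(-2.018511)≈2.154339; next y=2/5·3.953804+1/4·2.154339≈2.120107
n=8: y≈2.120107, sp=3, e=sp−y≈0.879893; I≈5.288435, D=e−e_prev≈1.833698; u=3/2·0.879893+3/2·5.288435+3/2·1.833698≈12.003040; next y=2/5·2.120107+1/4·12.003040≈3.848803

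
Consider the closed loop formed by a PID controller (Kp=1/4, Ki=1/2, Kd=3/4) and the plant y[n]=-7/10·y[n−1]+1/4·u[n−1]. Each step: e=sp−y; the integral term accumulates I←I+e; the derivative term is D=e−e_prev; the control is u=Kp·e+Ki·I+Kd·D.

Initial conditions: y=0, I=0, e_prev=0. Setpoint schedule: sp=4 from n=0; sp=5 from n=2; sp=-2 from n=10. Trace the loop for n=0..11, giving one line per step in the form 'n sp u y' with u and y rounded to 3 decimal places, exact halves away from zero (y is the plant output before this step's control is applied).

(exact arithmetic carried between steps; '≈' marks a value shown rounded to 6 d.p. or computed from one; I and e_prev carry over from the previous line; the table rounds u and y to 3 d.p., halves away from zero)
n=0: y=0, sp=4, e=sp−y=4; I=4, D=e−e_prev=4; u=1/4·4+1/2·4+3/4·4=6; next y=-7/10·0+1/4·6=1.5
n=1: y=1.5, sp=4, e=sp−y=2.5; I=6.5, D=e−e_prev=-1.5; u=1/4·2.5+1/2·6.5+3/4·(-1.5)=2.75; next y=-7/10·1.5+1/4·2.75=-0.3625
n=2: y=-0.3625, sp=5, e=sp−y=5.3625; I=11.8625, D=e−e_prev=2.8625; u=1/4·5.3625+1/2·11.8625+3/4·2.8625=9.41875; next y=-7/10·(-0.3625)+1/4·9.41875≈2.608438
n=3: y≈2.608438, sp=5, e=sp−y≈2.391563; I≈14.254063, D=e−e_prev≈-2.970938; u=1/4·2.391563+1/2·14.254063+3/4·(-2.970938)≈5.496719; next y=-7/10·2.608438+1/4·5.496719≈-0.451727
n=4: y≈-0.451727, sp=5, e=sp−y≈5.451727; I≈19.705789, D=e−e_prev≈3.060164; u=1/4·5.451727+1/2·19.705789+3/4·3.060164≈13.510949; next y=-7/10·(-0.451727)+1/4·13.510949≈3.693946
n=5: y≈3.693946, sp=5, e=sp−y≈1.306054; I≈21.011843, D=e−e_prev≈-4.145672; u=1/4·1.306054+1/2·21.011843+3/4·(-4.145672)≈7.723181; next y=-7/10·3.693946+1/4·7.723181≈-0.654967
n=6: y≈-0.654967, sp=5, e=sp−y≈5.654967; I≈26.666810, D=e−e_prev≈4.348913; u=1/4·5.654967+1/2·26.666810+3/4·4.348913≈18.008831; next y=-7/10·(-0.654967)+1/4·18.008831≈4.960685
n=7: y≈4.960685, sp=5, e=sp−y≈0.039315; I≈26.706125, D=e−e_prev≈-5.615652; u=1/4·0.039315+1/2·26.706125+3/4·(-5.615652)≈9.151153; next y=-7/10·4.960685+1/4·9.151153≈-1.184691
n=8: y≈-1.184691, sp=5, e=sp−y≈6.184691; I≈32.890816, D=e−e_prev≈6.145376; u=1/4·6.184691+1/2·32.890816+3/4·6.145376≈22.600613; next y=-7/10·(-1.184691)+1/4·22.600613≈6.479437
n=9: y≈6.479437, sp=5, e=sp−y≈-1.479437; I≈31.411380, D=e−e_prev≈-7.664128; u=1/4·(-1.479437)+1/2·31.411380+3/4·(-7.664128)≈9.587734; next y=-7/10·6.479437+1/4·9.587734≈-2.138672
n=10: y≈-2.138672, sp=-2, e=sp−y≈0.138672; I≈31.550052, D=e−e_prev≈1.618109; u=1/4·0.138672+1/2·31.550052+3/4·1.618109≈17.023276; next y=-7/10·(-2.138672)+1/4·17.023276≈5.752890
n=11: y≈5.752890, sp=-2, e=sp−y≈-7.752890; I≈23.797162, D=e−e_prev≈-7.891562; u=1/4·(-7.752890)+1/2·23.797162+3/4·(-7.891562)≈4.041687; next y=-7/10·5.752890+1/4·4.041687≈-3.016601

0 4 6.000 0.000
1 4 2.750 1.500
2 5 9.419 -0.363
3 5 5.497 2.608
4 5 13.511 -0.452
5 5 7.723 3.694
6 5 18.009 -0.655
7 5 9.151 4.961
8 5 22.601 -1.185
9 5 9.588 6.479
10 -2 17.023 -2.139
11 -2 4.042 5.753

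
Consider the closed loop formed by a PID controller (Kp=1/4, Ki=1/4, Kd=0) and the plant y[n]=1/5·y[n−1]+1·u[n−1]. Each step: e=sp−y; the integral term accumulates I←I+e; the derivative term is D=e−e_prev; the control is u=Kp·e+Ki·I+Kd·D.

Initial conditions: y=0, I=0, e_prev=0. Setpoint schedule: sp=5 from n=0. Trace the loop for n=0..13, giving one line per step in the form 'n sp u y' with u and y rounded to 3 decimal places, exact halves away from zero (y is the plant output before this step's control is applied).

0 5 2.500 0.000
1 5 2.500 2.500
2 5 2.875 3.000
3 5 3.138 3.475
4 5 3.340 3.833
5 5 3.495 4.107
6 5 3.613 4.316
7 5 3.704 4.477
8 5 3.774 4.599
9 5 3.827 4.693
10 5 3.867 4.765
11 5 3.898 4.820
12 5 3.922 4.863
13 5 3.941 4.895

(exact arithmetic carried between steps; '≈' marks a value shown rounded to 6 d.p. or computed from one; I and e_prev carry over from the previous line; the table rounds u and y to 3 d.p., halves away from zero)
n=0: y=0, sp=5, e=sp−y=5; I=5, D=e−e_prev=5; u=1/4·5+1/4·5+0·5=2.5; next y=1/5·0+1·2.5=2.5
n=1: y=2.5, sp=5, e=sp−y=2.5; I=7.5, D=e−e_prev=-2.5; u=1/4·2.5+1/4·7.5+0·(-2.5)=2.5; next y=1/5·2.5+1·2.5=3
n=2: y=3, sp=5, e=sp−y=2; I=9.5, D=e−e_prev=-0.5; u=1/4·2+1/4·9.5+0·(-0.5)=2.875; next y=1/5·3+1·2.875=3.475
n=3: y=3.475, sp=5, e=sp−y=1.525; I=11.025, D=e−e_prev=-0.475; u=1/4·1.525+1/4·11.025+0·(-0.475)=3.1375; next y=1/5·3.475+1·3.1375=3.8325
n=4: y=3.8325, sp=5, e=sp−y=1.1675; I=12.1925, D=e−e_prev=-0.3575; u=1/4·1.1675+1/4·12.1925+0·(-0.3575)=3.34; next y=1/5·3.8325+1·3.34=4.1065
n=5: y=4.1065, sp=5, e=sp−y=0.8935; I=13.086, D=e−e_prev=-0.274; u=1/4·0.8935+1/4·13.086+0·(-0.274)=3.494875; next y=1/5·4.1065+1·3.494875=4.316175
n=6: y=4.316175, sp=5, e=sp−y=0.683825; I=13.769825, D=e−e_prev=-0.209675; u=1/4·0.683825+1/4·13.769825+0·(-0.209675)≈3.613413; next y=1/5·4.316175+1·3.613413≈4.476648
n=7: y≈4.476648, sp=5, e=sp−y≈0.523353; I≈14.293178, D=e−e_prev≈-0.160473; u=1/4·0.523353+1/4·14.293178+0·(-0.160473)≈3.704133; next y=1/5·4.476648+1·3.704133≈4.599462
n=8: y=4.599462, sp=5, e=sp−y=0.400538; I≈14.693716, D=e−e_prev≈-0.122815; u=1/4·0.400538+1/4·14.693716+0·(-0.122815)≈3.773563; next y=1/5·4.599462+1·3.773563≈4.693456
n=9: y≈4.693456, sp=5, e=sp−y≈0.306544; I≈15.000260, D=e−e_prev≈-0.093994; u=1/4·0.306544+1/4·15.000260+0·(-0.093994)≈3.826701; next y=1/5·4.693456+1·3.826701≈4.765392
n=10: y≈4.765392, sp=5, e=sp−y≈0.234608; I≈15.234868, D=e−e_prev≈-0.071936; u=1/4·0.234608+1/4·15.234868+0·(-0.071936)≈3.867369; next y=1/5·4.765392+1·3.867369≈4.820447
n=11: y≈4.820447, sp=5, e=sp−y≈0.179553; I≈15.414420, D=e−e_prev≈-0.055055; u=1/4·0.179553+1/4·15.414420+0·(-0.055055)≈3.898493; next y=1/5·4.820447+1·3.898493≈4.862583
n=12: y≈4.862583, sp=5, e=sp−y≈0.137417; I≈15.551838, D=e−e_prev≈-0.042135; u=1/4·0.137417+1/4·15.551838+0·(-0.042135)≈3.922314; next y=1/5·4.862583+1·3.922314≈4.894830
n=13: y≈4.894830, sp=5, e=sp−y≈0.105170; I≈15.657007, D=e−e_prev≈-0.032248; u=1/4·0.105170+1/4·15.657007+0·(-0.032248)≈3.940544; next y=1/5·4.894830+1·3.940544≈4.919510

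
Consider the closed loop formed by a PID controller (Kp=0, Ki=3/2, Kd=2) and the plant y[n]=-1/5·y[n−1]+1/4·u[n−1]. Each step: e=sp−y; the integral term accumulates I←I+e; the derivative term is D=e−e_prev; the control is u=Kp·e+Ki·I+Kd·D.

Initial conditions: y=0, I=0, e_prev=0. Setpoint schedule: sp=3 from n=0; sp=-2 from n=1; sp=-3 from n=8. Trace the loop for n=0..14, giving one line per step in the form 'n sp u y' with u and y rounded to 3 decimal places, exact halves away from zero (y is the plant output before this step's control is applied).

0 3 10.500 0.000
1 -2 -17.688 2.625
2 -2 17.127 -4.947
3 -2 -29.359 5.271
4 -2 27.998 -8.394
5 -2 -49.494 8.678
6 -2 48.389 -14.109
7 -2 -80.621 14.919
8 -3 81.761 -23.139
9 -3 -130.872 25.068
10 -3 143.239 -37.732
11 -3 -214.070 43.356
12 -3 247.978 -62.189
13 -3 -352.501 74.432
14 -3 425.646 -103.012

(exact arithmetic carried between steps; '≈' marks a value shown rounded to 6 d.p. or computed from one; I and e_prev carry over from the previous line; the table rounds u and y to 3 d.p., halves away from zero)
n=0: y=0, sp=3, e=sp−y=3; I=3, D=e−e_prev=3; u=0·3+3/2·3+2·3=10.5; next y=-1/5·0+1/4·10.5=2.625
n=1: y=2.625, sp=-2, e=sp−y=-4.625; I=-1.625, D=e−e_prev=-7.625; u=0·(-4.625)+3/2·(-1.625)+2·(-7.625)=-17.6875; next y=-1/5·2.625+1/4·(-17.6875)=-4.946875
n=2: y=-4.946875, sp=-2, e=sp−y=2.946875; I=1.321875, D=e−e_prev=7.571875; u=0·2.946875+3/2·1.321875+2·7.571875≈17.126563; next y=-1/5·(-4.946875)+1/4·17.126563≈5.271016
n=3: y≈5.271016, sp=-2, e=sp−y≈-7.271016; I≈-5.949141, D=e−e_prev≈-10.217891; u=0·(-7.271016)+3/2·(-5.949141)+2·(-10.217891)≈-29.359492; next y=-1/5·5.271016+1/4·(-29.359492)≈-8.394076
n=4: y≈-8.394076, sp=-2, e=sp−y≈6.394076; I≈0.444936, D=e−e_prev≈13.665092; u=0·6.394076+3/2·0.444936+2·13.665092≈27.997587; next y=-1/5·(-8.394076)+1/4·27.997587≈8.678212
n=5: y≈8.678212, sp=-2, e=sp−y≈-10.678212; I≈-10.233276, D=e−e_prev≈-17.072288; u=0·(-10.678212)+3/2·(-10.233276)+2·(-17.072288)≈-49.494491; next y=-1/5·8.678212+1/4·(-49.494491)≈-14.109265
n=6: y≈-14.109265, sp=-2, e=sp−y≈12.109265; I≈1.875989, D=e−e_prev≈22.787477; u=0·12.109265+3/2·1.875989+2·22.787477≈48.388937; next y=-1/5·(-14.109265)+1/4·48.388937≈14.919087
n=7: y≈14.919087, sp=-2, e=sp−y≈-16.919087; I≈-15.043099, D=e−e_prev≈-29.028352; u=0·(-16.919087)+3/2·(-15.043099)+2·(-29.028352)≈-80.621353; next y=-1/5·14.919087+1/4·(-80.621353)≈-23.139156
n=8: y≈-23.139156, sp=-3, e=sp−y≈20.139156; I≈5.096057, D=e−e_prev≈37.058243; u=0·20.139156+3/2·5.096057+2·37.058243≈81.760572; next y=-1/5·(-23.139156)+1/4·81.760572≈25.067974
n=9: y≈25.067974, sp=-3, e=sp−y≈-28.067974; I≈-22.971917, D=e−e_prev≈-48.207130; u=0·(-28.067974)+3/2·(-22.971917)+2·(-48.207130)≈-130.872135; next y=-1/5·25.067974+1/4·(-130.872135)≈-37.731629
n=10: y≈-37.731629, sp=-3, e=sp−y≈34.731629; I≈11.759712, D=e−e_prev≈62.799603; u=0·34.731629+3/2·11.759712+2·62.799603≈143.238772; next y=-1/5·(-37.731629)+1/4·143.238772≈43.356019
n=11: y≈43.356019, sp=-3, e=sp−y≈-46.356019; I≈-34.596307, D=e−e_prev≈-81.087647; u=0·(-46.356019)+3/2·(-34.596307)+2·(-81.087647)≈-214.069756; next y=-1/5·43.356019+1/4·(-214.069756)≈-62.188643
n=12: y≈-62.188643, sp=-3, e=sp−y≈59.188643; I≈24.592335, D=e−e_prev≈105.544661; u=0·59.188643+3/2·24.592335+2·105.544661≈247.977826; next y=-1/5·(-62.188643)+1/4·247.977826≈74.432185
n=13: y≈74.432185, sp=-3, e=sp−y≈-77.432185; I≈-52.839850, D=e−e_prev≈-136.620828; u=0·(-77.432185)+3/2·(-52.839850)+2·(-136.620828)≈-352.501430; next y=-1/5·74.432185+1/4·(-352.501430)≈-103.011794
n=14: y≈-103.011794, sp=-3, e=sp−y≈100.011794; I≈47.171945, D=e−e_prev≈177.443979; u=0·100.011794+3/2·47.171945+2·177.443979≈425.645876; next y=-1/5·(-103.011794)+1/4·425.645876≈127.013828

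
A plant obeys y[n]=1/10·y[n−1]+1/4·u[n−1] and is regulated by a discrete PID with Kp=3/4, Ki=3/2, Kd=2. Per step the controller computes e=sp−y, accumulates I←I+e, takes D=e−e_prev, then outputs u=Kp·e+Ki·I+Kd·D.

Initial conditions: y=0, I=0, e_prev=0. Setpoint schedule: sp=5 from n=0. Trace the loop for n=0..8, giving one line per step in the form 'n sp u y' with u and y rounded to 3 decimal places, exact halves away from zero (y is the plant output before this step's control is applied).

0 5 21.250 0.000
1 5 -3.828 5.313
2 5 30.716 -0.426
3 5 -6.886 7.636
4 5 41.809 -0.958
5 5 -14.529 10.357
6 5 55.116 -2.597
7 5 -27.888 13.519
8 5 72.907 -5.620

(exact arithmetic carried between steps; '≈' marks a value shown rounded to 6 d.p. or computed from one; I and e_prev carry over from the previous line; the table rounds u and y to 3 d.p., halves away from zero)
n=0: y=0, sp=5, e=sp−y=5; I=5, D=e−e_prev=5; u=3/4·5+3/2·5+2·5=21.25; next y=1/10·0+1/4·21.25=5.3125
n=1: y=5.3125, sp=5, e=sp−y=-0.3125; I=4.6875, D=e−e_prev=-5.3125; u=3/4·(-0.3125)+3/2·4.6875+2·(-5.3125)=-3.828125; next y=1/10·5.3125+1/4·(-3.828125)≈-0.425781
n=2: y≈-0.425781, sp=5, e=sp−y≈5.425781; I≈10.113281, D=e−e_prev≈5.738281; u=3/4·5.425781+3/2·10.113281+2·5.738281≈30.715820; next y=1/10·(-0.425781)+1/4·30.715820≈7.636377
n=3: y≈7.636377, sp=5, e=sp−y≈-2.636377; I≈7.476904, D=e−e_prev≈-8.062158; u=3/4·(-2.636377)+3/2·7.476904+2·(-8.062158)≈-6.886243; next y=1/10·7.636377+1/4·(-6.886243)≈-0.957923
n=4: y≈-0.957923, sp=5, e=sp−y≈5.957923; I≈13.434827, D=e−e_prev≈8.594300; u=3/4·5.957923+3/2·13.434827+2·8.594300≈41.809283; next y=1/10·(-0.957923)+1/4·41.809283≈10.356528
n=5: y≈10.356528, sp=5, e=sp−y≈-5.356528; I≈8.078299, D=e−e_prev≈-11.314451; u=3/4·(-5.356528)+3/2·8.078299+2·(-11.314451)≈-14.528851; next y=1/10·10.356528+1/4·(-14.528851)≈-2.596560
n=6: y≈-2.596560, sp=5, e=sp−y≈7.596560; I≈15.674859, D=e−e_prev≈12.953088; u=3/4·7.596560+3/2·15.674859+2·12.953088≈55.115885; next y=1/10·(-2.596560)+1/4·55.115885≈13.519315
n=7: y≈13.519315, sp=5, e=sp−y≈-8.519315; I≈7.155544, D=e−e_prev≈-16.115875; u=3/4·(-8.519315)+3/2·7.155544+2·(-16.115875)≈-27.887921; next y=1/10·13.519315+1/4·(-27.887921)≈-5.620049
n=8: y≈-5.620049, sp=5, e=sp−y≈10.620049; I≈17.775592, D=e−e_prev≈19.139364; u=3/4·10.620049+3/2·17.775592+2·19.139364≈72.907153; next y=1/10·(-5.620049)+1/4·72.907153≈17.664783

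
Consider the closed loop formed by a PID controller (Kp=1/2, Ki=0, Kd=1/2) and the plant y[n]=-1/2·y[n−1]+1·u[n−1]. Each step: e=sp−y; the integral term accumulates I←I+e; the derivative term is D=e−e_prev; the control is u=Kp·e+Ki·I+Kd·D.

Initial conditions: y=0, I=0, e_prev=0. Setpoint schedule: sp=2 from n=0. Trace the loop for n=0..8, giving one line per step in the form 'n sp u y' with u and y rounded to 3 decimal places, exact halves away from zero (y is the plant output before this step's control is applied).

(exact arithmetic carried between steps; '≈' marks a value shown rounded to 6 d.p. or computed from one; I and e_prev carry over from the previous line; the table rounds u and y to 3 d.p., halves away from zero)
n=0: y=0, sp=2, e=sp−y=2; I=2, D=e−e_prev=2; u=1/2·2+0·2+1/2·2=2; next y=-1/2·0+1·2=2
n=1: y=2, sp=2, e=sp−y=0; I=2, D=e−e_prev=-2; u=1/2·0+0·2+1/2·(-2)=-1; next y=-1/2·2+1·(-1)=-2
n=2: y=-2, sp=2, e=sp−y=4; I=6, D=e−e_prev=4; u=1/2·4+0·6+1/2·4=4; next y=-1/2·(-2)+1·4=5
n=3: y=5, sp=2, e=sp−y=-3; I=3, D=e−e_prev=-7; u=1/2·(-3)+0·3+1/2·(-7)=-5; next y=-1/2·5+1·(-5)=-7.5
n=4: y=-7.5, sp=2, e=sp−y=9.5; I=12.5, D=e−e_prev=12.5; u=1/2·9.5+0·12.5+1/2·12.5=11; next y=-1/2·(-7.5)+1·11=14.75
n=5: y=14.75, sp=2, e=sp−y=-12.75; I=-0.25, D=e−e_prev=-22.25; u=1/2·(-12.75)+0·(-0.25)+1/2·(-22.25)=-17.5; next y=-1/2·14.75+1·(-17.5)=-24.875
n=6: y=-24.875, sp=2, e=sp−y=26.875; I=26.625, D=e−e_prev=39.625; u=1/2·26.875+0·26.625+1/2·39.625=33.25; next y=-1/2·(-24.875)+1·33.25=45.6875
n=7: y=45.6875, sp=2, e=sp−y=-43.6875; I=-17.0625, D=e−e_prev=-70.5625; u=1/2·(-43.6875)+0·(-17.0625)+1/2·(-70.5625)=-57.125; next y=-1/2·45.6875+1·(-57.125)=-79.96875
n=8: y=-79.96875, sp=2, e=sp−y=81.96875; I=64.90625, D=e−e_prev=125.65625; u=1/2·81.96875+0·64.90625+1/2·125.65625=103.8125; next y=-1/2·(-79.96875)+1·103.8125=143.796875

0 2 2.000 0.000
1 2 -1.000 2.000
2 2 4.000 -2.000
3 2 -5.000 5.000
4 2 11.000 -7.500
5 2 -17.500 14.750
6 2 33.250 -24.875
7 2 -57.125 45.688
8 2 103.813 -79.969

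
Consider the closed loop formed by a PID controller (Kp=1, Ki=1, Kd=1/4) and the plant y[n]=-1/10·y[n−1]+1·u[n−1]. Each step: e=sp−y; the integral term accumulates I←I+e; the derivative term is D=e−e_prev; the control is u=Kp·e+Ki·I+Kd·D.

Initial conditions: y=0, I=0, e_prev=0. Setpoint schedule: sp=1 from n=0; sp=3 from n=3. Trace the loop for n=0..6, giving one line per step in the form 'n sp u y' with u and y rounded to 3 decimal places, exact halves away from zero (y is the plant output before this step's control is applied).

(exact arithmetic carried between steps; '≈' marks a value shown rounded to 6 d.p. or computed from one; I and e_prev carry over from the previous line; the table rounds u and y to 3 d.p., halves away from zero)
n=0: y=0, sp=1, e=sp−y=1; I=1, D=e−e_prev=1; u=1·1+1·1+1/4·1=2.25; next y=-1/10·0+1·2.25=2.25
n=1: y=2.25, sp=1, e=sp−y=-1.25; I=-0.25, D=e−e_prev=-2.25; u=1·(-1.25)+1·(-0.25)+1/4·(-2.25)=-2.0625; next y=-1/10·2.25+1·(-2.0625)=-2.2875
n=2: y=-2.2875, sp=1, e=sp−y=3.2875; I=3.0375, D=e−e_prev=4.5375; u=1·3.2875+1·3.0375+1/4·4.5375=7.459375; next y=-1/10·(-2.2875)+1·7.459375=7.688125
n=3: y=7.688125, sp=3, e=sp−y=-4.688125; I=-1.650625, D=e−e_prev=-7.975625; u=1·(-4.688125)+1·(-1.650625)+1/4·(-7.975625)≈-8.332656; next y=-1/10·7.688125+1·(-8.332656)≈-9.101469
n=4: y≈-9.101469, sp=3, e=sp−y≈12.101469; I≈10.450844, D=e−e_prev≈16.789594; u=1·12.101469+1·10.450844+1/4·16.789594≈26.749711; next y=-1/10·(-9.101469)+1·26.749711≈27.659858
n=5: y≈27.659858, sp=3, e=sp−y≈-24.659858; I≈-14.209014, D=e−e_prev≈-36.761327; u=1·(-24.659858)+1·(-14.209014)+1/4·(-36.761327)≈-48.059204; next y=-1/10·27.659858+1·(-48.059204)≈-50.825189
n=6: y≈-50.825189, sp=3, e=sp−y≈53.825189; I≈39.616175, D=e−e_prev≈78.485047; u=1·53.825189+1·39.616175+1/4·78.485047≈113.062626; next y=-1/10·(-50.825189)+1·113.062626≈118.145145

0 1 2.250 0.000
1 1 -2.063 2.250
2 1 7.459 -2.288
3 3 -8.333 7.688
4 3 26.750 -9.101
5 3 -48.059 27.660
6 3 113.063 -50.825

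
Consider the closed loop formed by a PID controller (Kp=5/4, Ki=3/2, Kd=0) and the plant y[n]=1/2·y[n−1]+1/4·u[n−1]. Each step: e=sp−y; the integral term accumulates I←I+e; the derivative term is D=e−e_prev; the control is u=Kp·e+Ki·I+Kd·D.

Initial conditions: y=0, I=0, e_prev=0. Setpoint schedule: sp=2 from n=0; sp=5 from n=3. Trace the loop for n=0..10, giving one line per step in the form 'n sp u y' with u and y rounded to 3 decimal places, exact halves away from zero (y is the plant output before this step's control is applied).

(exact arithmetic carried between steps; '≈' marks a value shown rounded to 6 d.p. or computed from one; I and e_prev carry over from the previous line; the table rounds u and y to 3 d.p., halves away from zero)
n=0: y=0, sp=2, e=sp−y=2; I=2, D=e−e_prev=2; u=5/4·2+3/2·2+0·2=5.5; next y=1/2·0+1/4·5.5=1.375
n=1: y=1.375, sp=2, e=sp−y=0.625; I=2.625, D=e−e_prev=-1.375; u=5/4·0.625+3/2·2.625+0·(-1.375)=4.71875; next y=1/2·1.375+1/4·4.71875≈1.867188
n=2: y≈1.867188, sp=2, e=sp−y≈0.132813; I≈2.757813, D=e−e_prev≈-0.492188; u=5/4·0.132813+3/2·2.757813+0·(-0.492188)≈4.302734; next y=1/2·1.867188+1/4·4.302734≈2.009277
n=3: y≈2.009277, sp=5, e=sp−y≈2.990723; I≈5.748535, D=e−e_prev≈2.857910; u=5/4·2.990723+3/2·5.748535+0·2.857910≈12.361206; next y=1/2·2.009277+1/4·12.361206≈4.094940
n=4: y≈4.094940, sp=5, e=sp−y≈0.905060; I≈6.653595, D=e−e_prev≈-2.085663; u=5/4·0.905060+3/2·6.653595+0·(-2.085663)≈11.111717; next y=1/2·4.094940+1/4·11.111717≈4.825399
n=5: y≈4.825399, sp=5, e=sp−y≈0.174601; I≈6.828196, D=e−e_prev≈-0.730459; u=5/4·0.174601+3/2·6.828196+0·(-0.730459)≈10.460544; next y=1/2·4.825399+1/4·10.460544≈5.027836
n=6: y≈5.027836, sp=5, e=sp−y≈-0.027836; I≈6.800360, D=e−e_prev≈-0.202436; u=5/4·(-0.027836)+3/2·6.800360+0·(-0.202436)≈10.165745; next y=1/2·5.027836+1/4·10.165745≈5.055354
n=7: y≈5.055354, sp=5, e=sp−y≈-0.055354; I≈6.745006, D=e−e_prev≈-0.027518; u=5/4·(-0.055354)+3/2·6.745006+0·(-0.027518)≈10.048316; next y=1/2·5.055354+1/4·10.048316≈5.039756
n=8: y≈5.039756, sp=5, e=sp−y≈-0.039756; I≈6.705250, D=e−e_prev≈0.015598; u=5/4·(-0.039756)+3/2·6.705250+0·0.015598≈10.008179; next y=1/2·5.039756+1/4·10.008179≈5.021923
n=9: y≈5.021923, sp=5, e=sp−y≈-0.021923; I≈6.683327, D=e−e_prev≈0.017833; u=5/4·(-0.021923)+3/2·6.683327+0·0.017833≈9.997587; next y=1/2·5.021923+1/4·9.997587≈5.010358
n=10: y≈5.010358, sp=5, e=sp−y≈-0.010358; I≈6.672969, D=e−e_prev≈0.011565; u=5/4·(-0.010358)+3/2·6.672969+0·0.011565≈9.996505; next y=1/2·5.010358+1/4·9.996505≈5.004305

0 2 5.500 0.000
1 2 4.719 1.375
2 2 4.303 1.867
3 5 12.361 2.009
4 5 11.112 4.095
5 5 10.461 4.825
6 5 10.166 5.028
7 5 10.048 5.055
8 5 10.008 5.040
9 5 9.998 5.022
10 5 9.997 5.010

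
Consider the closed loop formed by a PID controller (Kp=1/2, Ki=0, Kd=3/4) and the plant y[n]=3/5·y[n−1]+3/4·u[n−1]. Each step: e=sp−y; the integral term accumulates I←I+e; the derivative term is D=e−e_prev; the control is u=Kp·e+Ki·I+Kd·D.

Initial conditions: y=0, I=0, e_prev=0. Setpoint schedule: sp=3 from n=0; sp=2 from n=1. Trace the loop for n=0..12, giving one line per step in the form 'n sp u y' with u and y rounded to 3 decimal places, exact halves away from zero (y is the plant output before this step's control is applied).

0 3 3.750 0.000
1 2 -3.266 2.813
2 2 4.062 -0.762
3 2 -2.808 2.589
4 2 3.632 -0.552
5 2 -2.405 2.393
6 2 3.255 -0.368
7 2 -2.051 2.220
8 2 2.923 -0.206
9 2 -1.741 2.069
10 2 2.632 -0.064
11 2 -1.467 1.935
12 2 2.376 0.061

(exact arithmetic carried between steps; '≈' marks a value shown rounded to 6 d.p. or computed from one; I and e_prev carry over from the previous line; the table rounds u and y to 3 d.p., halves away from zero)
n=0: y=0, sp=3, e=sp−y=3; I=3, D=e−e_prev=3; u=1/2·3+0·3+3/4·3=3.75; next y=3/5·0+3/4·3.75=2.8125
n=1: y=2.8125, sp=2, e=sp−y=-0.8125; I=2.1875, D=e−e_prev=-3.8125; u=1/2·(-0.8125)+0·2.1875+3/4·(-3.8125)=-3.265625; next y=3/5·2.8125+3/4·(-3.265625)≈-0.761719
n=2: y≈-0.761719, sp=2, e=sp−y≈2.761719; I≈4.949219, D=e−e_prev≈3.574219; u=1/2·2.761719+0·4.949219+3/4·3.574219≈4.061523; next y=3/5·(-0.761719)+3/4·4.061523≈2.589111
n=3: y≈2.589111, sp=2, e=sp−y≈-0.589111; I≈4.360107, D=e−e_prev≈-3.350830; u=1/2·(-0.589111)+0·4.360107+3/4·(-3.350830)≈-2.807678; next y=3/5·2.589111+3/4·(-2.807678)≈-0.552292
n=4: y≈-0.552292, sp=2, e=sp−y≈2.552292; I≈6.912399, D=e−e_prev≈3.141403; u=1/2·2.552292+0·6.912399+3/4·3.141403≈3.632198; next y=3/5·(-0.552292)+3/4·3.632198≈2.392774
n=5: y≈2.392774, sp=2, e=sp−y≈-0.392774; I≈6.519626, D=e−e_prev≈-2.945065; u=1/2·(-0.392774)+0·6.519626+3/4·(-2.945065)≈-2.405186; next y=3/5·2.392774+3/4·(-2.405186)≈-0.368225
n=6: y≈-0.368225, sp=2, e=sp−y≈2.368225; I≈8.887851, D=e−e_prev≈2.760999; u=1/2·2.368225+0·8.887851+3/4·2.760999≈3.254862; next y=3/5·(-0.368225)+3/4·3.254862≈2.220211
n=7: y≈2.220211, sp=2, e=sp−y≈-0.220211; I≈8.667640, D=e−e_prev≈-2.588436; u=1/2·(-0.220211)+0·8.667640+3/4·(-2.588436)≈-2.051433; next y=3/5·2.220211+3/4·(-2.051433)≈-0.206448
n=8: y≈-0.206448, sp=2, e=sp−y≈2.206448; I≈10.874088, D=e−e_prev≈2.426659; u=1/2·2.206448+0·10.874088+3/4·2.426659≈2.923218; next y=3/5·(-0.206448)+3/4·2.923218≈2.068545
n=9: y≈2.068545, sp=2, e=sp−y≈-0.068545; I≈10.805543, D=e−e_prev≈-2.274993; u=1/2·(-0.068545)+0·10.805543+3/4·(-2.274993)≈-1.740517; next y=3/5·2.068545+3/4·(-1.740517)≈-0.064261
n=10: y≈-0.064261, sp=2, e=sp−y≈2.064261; I≈12.869804, D=e−e_prev≈2.132806; u=1/2·2.064261+0·12.869804+3/4·2.132806≈2.631735; next y=3/5·(-0.064261)+3/4·2.631735≈1.935245
n=11: y≈1.935245, sp=2, e=sp−y≈0.064755; I≈12.934559, D=e−e_prev≈-1.999506; u=1/2·0.064755+0·12.934559+3/4·(-1.999506)≈-1.467251; next y=3/5·1.935245+3/4·(-1.467251)≈0.060708
n=12: y≈0.060708, sp=2, e=sp−y≈1.939292; I≈14.873851, D=e−e_prev≈1.874536; u=1/2·1.939292+0·14.873851+3/4·1.874536≈2.375548; next y=3/5·0.060708+3/4·2.375548≈1.818086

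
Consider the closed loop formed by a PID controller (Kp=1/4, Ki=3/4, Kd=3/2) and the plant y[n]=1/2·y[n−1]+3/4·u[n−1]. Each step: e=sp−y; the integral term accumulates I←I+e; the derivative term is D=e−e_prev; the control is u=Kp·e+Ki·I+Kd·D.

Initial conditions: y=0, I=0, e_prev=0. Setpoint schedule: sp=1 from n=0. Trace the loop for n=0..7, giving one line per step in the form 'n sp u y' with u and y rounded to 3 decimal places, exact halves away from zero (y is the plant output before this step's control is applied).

0 1 2.500 0.000
1 1 -2.938 1.875
2 1 7.070 -1.266
3 1 -10.780 4.670
4 1 21.421 -5.750
5 1 -36.499 13.191
6 1 67.693 -20.779
7 1 -119.825 40.380

(exact arithmetic carried between steps; '≈' marks a value shown rounded to 6 d.p. or computed from one; I and e_prev carry over from the previous line; the table rounds u and y to 3 d.p., halves away from zero)
n=0: y=0, sp=1, e=sp−y=1; I=1, D=e−e_prev=1; u=1/4·1+3/4·1+3/2·1=2.5; next y=1/2·0+3/4·2.5=1.875
n=1: y=1.875, sp=1, e=sp−y=-0.875; I=0.125, D=e−e_prev=-1.875; u=1/4·(-0.875)+3/4·0.125+3/2·(-1.875)=-2.9375; next y=1/2·1.875+3/4·(-2.9375)=-1.265625
n=2: y=-1.265625, sp=1, e=sp−y=2.265625; I=2.390625, D=e−e_prev=3.140625; u=1/4·2.265625+3/4·2.390625+3/2·3.140625≈7.070313; next y=1/2·(-1.265625)+3/4·7.070313≈4.669922
n=3: y≈4.669922, sp=1, e=sp−y≈-3.669922; I≈-1.279297, D=e−e_prev≈-5.935547; u=1/4·(-3.669922)+3/4·(-1.279297)+3/2·(-5.935547)≈-10.780273; next y=1/2·4.669922+3/4·(-10.780273)≈-5.750244
n=4: y≈-5.750244, sp=1, e=sp−y≈6.750244; I≈5.470947, D=e−e_prev≈10.420166; u=1/4·6.750244+3/4·5.470947+3/2·10.420166≈21.421021; next y=1/2·(-5.750244)+3/4·21.421021≈13.190643
n=5: y≈13.190643, sp=1, e=sp−y≈-12.190643; I≈-6.719696, D=e−e_prev≈-18.940887; u=1/4·(-12.190643)+3/4·(-6.719696)+3/2·(-18.940887)≈-36.498764; next y=1/2·13.190643+3/4·(-36.498764)≈-20.778751
n=6: y≈-20.778751, sp=1, e=sp−y≈21.778751; I≈15.059055, D=e−e_prev≈33.969395; u=1/4·21.778751+3/4·15.059055+3/2·33.969395≈67.693071; next y=1/2·(-20.778751)+3/4·67.693071≈40.380428
n=7: y≈40.380428, sp=1, e=sp−y≈-39.380428; I≈-24.321373, D=e−e_prev≈-61.159179; u=1/4·(-39.380428)+3/4·(-24.321373)+3/2·(-61.159179)≈-119.824905; next y=1/2·40.380428+3/4·(-119.824905)≈-69.678465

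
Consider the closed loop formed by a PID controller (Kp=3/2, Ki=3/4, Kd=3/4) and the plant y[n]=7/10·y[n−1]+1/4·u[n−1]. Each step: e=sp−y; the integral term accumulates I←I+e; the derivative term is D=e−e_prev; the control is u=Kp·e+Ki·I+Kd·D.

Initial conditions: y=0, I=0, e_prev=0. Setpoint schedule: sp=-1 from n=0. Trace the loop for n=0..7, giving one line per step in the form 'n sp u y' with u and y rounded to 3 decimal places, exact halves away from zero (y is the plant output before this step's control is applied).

(exact arithmetic carried between steps; '≈' marks a value shown rounded to 6 d.p. or computed from one; I and e_prev carry over from the previous line; the table rounds u and y to 3 d.p., halves away from zero)
n=0: y=0, sp=-1, e=sp−y=-1; I=-1, D=e−e_prev=-1; u=3/2·(-1)+3/4·(-1)+3/4·(-1)=-3; next y=7/10·0+1/4·(-3)=-0.75
n=1: y=-0.75, sp=-1, e=sp−y=-0.25; I=-1.25, D=e−e_prev=0.75; u=3/2·(-0.25)+3/4·(-1.25)+3/4·0.75=-0.75; next y=7/10·(-0.75)+1/4·(-0.75)=-0.7125
n=2: y=-0.7125, sp=-1, e=sp−y=-0.2875; I=-1.5375, D=e−e_prev=-0.0375; u=3/2·(-0.2875)+3/4·(-1.5375)+3/4·(-0.0375)=-1.6125; next y=7/10·(-0.7125)+1/4·(-1.6125)=-0.901875
n=3: y=-0.901875, sp=-1, e=sp−y=-0.098125; I=-1.635625, D=e−e_prev=0.189375; u=3/2·(-0.098125)+3/4·(-1.635625)+3/4·0.189375=-1.231875; next y=7/10·(-0.901875)+1/4·(-1.231875)≈-0.939281
n=4: y≈-0.939281, sp=-1, e=sp−y≈-0.060719; I≈-1.696344, D=e−e_prev≈0.037406; u=3/2·(-0.060719)+3/4·(-1.696344)+3/4·0.037406≈-1.335281; next y=7/10·(-0.939281)+1/4·(-1.335281)≈-0.991317
n=5: y≈-0.991317, sp=-1, e=sp−y≈-0.008683; I≈-1.705027, D=e−e_prev≈0.052036; u=3/2·(-0.008683)+3/4·(-1.705027)+3/4·0.052036≈-1.252767; next y=7/10·(-0.991317)+1/4·(-1.252767)≈-1.007114
n=6: y≈-1.007114, sp=-1, e=sp−y≈0.007114; I≈-1.697913, D=e−e_prev≈0.015797; u=3/2·0.007114+3/4·(-1.697913)+3/4·0.015797≈-1.250916; next y=7/10·(-1.007114)+1/4·(-1.250916)≈-1.017709
n=7: y≈-1.017709, sp=-1, e=sp−y≈0.017709; I≈-1.680204, D=e−e_prev≈0.010595; u=3/2·0.017709+3/4·(-1.680204)+3/4·0.010595≈-1.225644; next y=7/10·(-1.017709)+1/4·(-1.225644)≈-1.018807

0 -1 -3.000 0.000
1 -1 -0.750 -0.750
2 -1 -1.613 -0.713
3 -1 -1.232 -0.902
4 -1 -1.335 -0.939
5 -1 -1.253 -0.991
6 -1 -1.251 -1.007
7 -1 -1.226 -1.018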